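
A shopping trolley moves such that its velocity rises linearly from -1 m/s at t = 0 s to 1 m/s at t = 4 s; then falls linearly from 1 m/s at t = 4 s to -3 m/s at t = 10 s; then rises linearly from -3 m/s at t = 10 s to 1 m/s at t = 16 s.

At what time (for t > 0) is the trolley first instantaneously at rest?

t = 2 s

v changes sign on 0–4 s (from -1 to 1); the graph is linear there, so v = 0 at t = 0 + (1)·(4 − 0)/(1 − -1) = 2 s.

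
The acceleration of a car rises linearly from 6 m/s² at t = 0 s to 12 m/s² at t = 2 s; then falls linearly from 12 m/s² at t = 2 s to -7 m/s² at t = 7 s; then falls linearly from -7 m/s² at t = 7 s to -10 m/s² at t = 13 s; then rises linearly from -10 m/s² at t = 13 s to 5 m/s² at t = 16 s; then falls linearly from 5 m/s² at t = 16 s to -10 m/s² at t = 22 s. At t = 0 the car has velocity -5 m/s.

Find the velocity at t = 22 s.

Δv equals the area under the a-t graph; then v = v₀ + Δv.
0–2 s: ½(6 + 12)(2) = 18 m/s
2–7 s: ½(12 + -7)(5) = 12.5 m/s
7–13 s: ½(-7 + -10)(6) = -51 m/s
13–16 s: ½(-10 + 5)(3) = -7.5 m/s
16–22 s: ½(5 + -10)(6) = -15 m/s
Δv = -43 m/s, so v(22) = -5 + (-43) = -48 m/s.

-48 m/s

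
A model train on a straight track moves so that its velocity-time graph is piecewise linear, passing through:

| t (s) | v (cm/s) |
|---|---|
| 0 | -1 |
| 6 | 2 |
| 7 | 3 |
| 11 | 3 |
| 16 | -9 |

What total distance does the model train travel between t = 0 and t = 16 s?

38.25 cm

Total distance travelled is ∫|v| dt — sum the magnitudes of each area piece.
0–6 s: v = 0 at t = 2 s; triangle areas 1 + 4 = 5 cm
6–7 s: |½(2 + 3)(1)| = 2.5 cm
7–11 s: |3| × 4 = 12 cm
11–16 s: v = 0 at t = 12.25 s; triangle areas 1.875 + 16.875 = 18.75 cm
Total distance = 38.25 cm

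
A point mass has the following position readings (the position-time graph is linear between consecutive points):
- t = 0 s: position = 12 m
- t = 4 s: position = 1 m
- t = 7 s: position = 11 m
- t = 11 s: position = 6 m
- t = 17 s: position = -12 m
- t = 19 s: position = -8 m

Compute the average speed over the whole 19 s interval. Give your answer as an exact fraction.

48/19 m/s

Average speed = (total path length)/(elapsed time); on a piecewise-linear x-t graph the path length is Σ|Δx|.
0–4 s: |Δx| = |1 − 12| = 11 m
4–7 s: |Δx| = |11 − 1| = 10 m
7–11 s: |Δx| = |6 − 11| = 5 m
11–17 s: |Δx| = |-12 − 6| = 18 m
17–19 s: |Δx| = |-8 − -12| = 4 m
Total path = 48 m; average speed = 48/19 = 48/19 m/s.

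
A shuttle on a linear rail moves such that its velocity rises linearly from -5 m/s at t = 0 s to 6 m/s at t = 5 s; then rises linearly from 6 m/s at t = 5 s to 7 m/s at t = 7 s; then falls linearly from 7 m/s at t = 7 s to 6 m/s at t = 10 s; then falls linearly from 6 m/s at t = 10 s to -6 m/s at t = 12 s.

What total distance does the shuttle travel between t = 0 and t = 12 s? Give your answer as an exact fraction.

576/11 m

Total distance travelled is ∫|v| dt — sum the magnitudes of each area piece.
0–5 s: v = 0 at t = 25/11 s; triangle areas 125/22 + 90/11 = 305/22 m
5–7 s: |½(6 + 7)(2)| = 13 m
7–10 s: |½(7 + 6)(3)| = 19.5 m
10–12 s: v = 0 at t = 11 s; triangle areas 3 + 3 = 6 m
Total distance = 576/11 m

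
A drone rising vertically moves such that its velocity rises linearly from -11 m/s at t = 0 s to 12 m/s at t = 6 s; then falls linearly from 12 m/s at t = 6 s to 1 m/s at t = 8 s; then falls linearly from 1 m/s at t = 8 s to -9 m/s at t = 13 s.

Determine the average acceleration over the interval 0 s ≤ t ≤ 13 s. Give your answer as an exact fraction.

2/13 m/s²

Average acceleration = Δv/Δt = (-9 − -11)/(13 − 0) = 2/13 m/s².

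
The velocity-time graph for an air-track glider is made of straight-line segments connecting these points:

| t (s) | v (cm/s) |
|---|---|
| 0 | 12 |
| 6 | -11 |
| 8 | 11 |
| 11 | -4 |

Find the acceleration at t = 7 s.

Acceleration is the slope of the v-t graph on 6–8 s: (11 − -11)/(8 − 6) = 11 cm/s².

11 cm/s²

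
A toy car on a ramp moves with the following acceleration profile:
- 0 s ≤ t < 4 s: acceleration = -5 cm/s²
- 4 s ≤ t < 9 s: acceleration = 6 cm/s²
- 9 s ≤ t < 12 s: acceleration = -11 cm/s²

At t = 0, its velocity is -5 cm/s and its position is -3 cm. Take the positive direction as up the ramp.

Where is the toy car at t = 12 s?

On each constant-a segment, Δv = aΔt and Δx = v₀Δt + ½aΔt²; chain segment to segment.
0–4 s: v starts -5 cm/s; Δx = -5·4 + ½·-5·4² = -60 cm; v ends -25 cm/s.
4–9 s: v starts -25 cm/s; Δx = -25·5 + ½·6·5² = -50 cm; v ends 5 cm/s.
9–12 s: v starts 5 cm/s; Δx = 5·3 + ½·-11·3² = -34.5 cm; v ends -28 cm/s.
x(12) = -3 + Σ Δx = -147.5 cm.

-147.5 cm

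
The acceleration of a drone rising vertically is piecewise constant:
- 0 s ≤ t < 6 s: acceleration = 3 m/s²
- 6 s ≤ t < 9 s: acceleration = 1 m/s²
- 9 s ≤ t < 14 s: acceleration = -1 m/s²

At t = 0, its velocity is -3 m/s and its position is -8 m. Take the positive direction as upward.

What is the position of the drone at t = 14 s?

155 m

On each constant-a segment, Δv = aΔt and Δx = v₀Δt + ½aΔt²; chain segment to segment.
0–6 s: v starts -3 m/s; Δx = -3·6 + ½·3·6² = 36 m; v ends 15 m/s.
6–9 s: v starts 15 m/s; Δx = 15·3 + ½·1·3² = 49.5 m; v ends 18 m/s.
9–14 s: v starts 18 m/s; Δx = 18·5 + ½·-1·5² = 77.5 m; v ends 13 m/s.
x(14) = -8 + Σ Δx = 155 m.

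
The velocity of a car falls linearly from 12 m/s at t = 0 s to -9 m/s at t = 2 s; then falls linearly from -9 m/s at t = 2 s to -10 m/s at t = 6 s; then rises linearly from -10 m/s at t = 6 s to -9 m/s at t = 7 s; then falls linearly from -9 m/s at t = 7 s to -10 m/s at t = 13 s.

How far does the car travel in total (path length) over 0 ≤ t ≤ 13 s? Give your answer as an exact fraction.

1613/14 m

Distance (not displacement) is the total path length: add the absolute areas under v-t.
0–2 s: v = 0 at t = 8/7 s; triangle areas 48/7 + 27/7 = 75/7 m
2–6 s: |½(-9 + -10)(4)| = 38 m
6–7 s: |½(-10 + -9)(1)| = 9.5 m
7–13 s: |½(-9 + -10)(6)| = 57 m
Total distance = 1613/14 m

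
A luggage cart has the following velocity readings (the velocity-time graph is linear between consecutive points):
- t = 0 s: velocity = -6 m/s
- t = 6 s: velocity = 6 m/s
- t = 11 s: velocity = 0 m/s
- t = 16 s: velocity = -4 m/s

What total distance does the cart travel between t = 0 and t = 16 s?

43 m

Total distance travelled is ∫|v| dt — sum the magnitudes of each area piece.
0–6 s: v = 0 at t = 3 s; triangle areas 9 + 9 = 18 m
6–11 s: |½(6 + 0)(5)| = 15 m
11–16 s: |½(0 + -4)(5)| = 10 m
Total distance = 43 m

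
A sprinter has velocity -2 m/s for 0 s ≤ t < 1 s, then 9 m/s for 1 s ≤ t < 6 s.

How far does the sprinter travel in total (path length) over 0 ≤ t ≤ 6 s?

47 m

Total distance travelled is ∫|v| dt — sum the magnitudes of each area piece.
0–1 s: |-2| × 1 = 2 m
1–6 s: |9| × 5 = 45 m
Total distance = 47 m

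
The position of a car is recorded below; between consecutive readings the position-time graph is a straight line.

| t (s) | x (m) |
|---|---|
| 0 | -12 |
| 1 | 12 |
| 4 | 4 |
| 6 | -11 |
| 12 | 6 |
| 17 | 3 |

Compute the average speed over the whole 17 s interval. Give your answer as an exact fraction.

Average speed = (total path length)/(elapsed time); on a piecewise-linear x-t graph the path length is Σ|Δx|.
0–1 s: |Δx| = |12 − -12| = 24 m
1–4 s: |Δx| = |4 − 12| = 8 m
4–6 s: |Δx| = |-11 − 4| = 15 m
6–12 s: |Δx| = |6 − -11| = 17 m
12–17 s: |Δx| = |3 − 6| = 3 m
Total path = 67 m; average speed = 67/17 = 67/17 m/s.

67/17 m/s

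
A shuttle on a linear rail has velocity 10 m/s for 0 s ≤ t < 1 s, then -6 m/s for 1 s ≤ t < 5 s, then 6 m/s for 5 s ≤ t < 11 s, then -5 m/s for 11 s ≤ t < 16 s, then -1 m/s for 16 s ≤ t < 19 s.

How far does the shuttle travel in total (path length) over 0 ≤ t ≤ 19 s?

Total distance travelled is ∫|v| dt — sum the magnitudes of each area piece.
0–1 s: |10| × 1 = 10 m
1–5 s: |-6| × 4 = 24 m
5–11 s: |6| × 6 = 36 m
11–16 s: |-5| × 5 = 25 m
16–19 s: |-1| × 3 = 3 m
Total distance = 98 m

98 m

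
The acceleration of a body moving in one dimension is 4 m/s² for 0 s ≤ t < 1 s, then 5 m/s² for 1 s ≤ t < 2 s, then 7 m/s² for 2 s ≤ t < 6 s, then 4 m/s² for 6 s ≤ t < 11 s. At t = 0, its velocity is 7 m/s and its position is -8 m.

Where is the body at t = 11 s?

On each constant-a segment, Δv = aΔt and Δx = v₀Δt + ½aΔt²; chain segment to segment.
0–1 s: v starts 7 m/s; Δx = 7·1 + ½·4·1² = 9 m; v ends 11 m/s.
1–2 s: v starts 11 m/s; Δx = 11·1 + ½·5·1² = 13.5 m; v ends 16 m/s.
2–6 s: v starts 16 m/s; Δx = 16·4 + ½·7·4² = 120 m; v ends 44 m/s.
6–11 s: v starts 44 m/s; Δx = 44·5 + ½·4·5² = 270 m; v ends 64 m/s.
x(11) = -8 + Σ Δx = 404.5 m.

404.5 m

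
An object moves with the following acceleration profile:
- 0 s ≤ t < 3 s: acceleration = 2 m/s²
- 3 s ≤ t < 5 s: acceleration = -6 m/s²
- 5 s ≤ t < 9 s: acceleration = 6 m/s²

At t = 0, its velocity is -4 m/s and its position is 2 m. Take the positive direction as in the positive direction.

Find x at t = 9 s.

-1 m

On each constant-a segment, Δv = aΔt and Δx = v₀Δt + ½aΔt²; chain segment to segment.
0–3 s: v starts -4 m/s; Δx = -4·3 + ½·2·3² = -3 m; v ends 2 m/s.
3–5 s: v starts 2 m/s; Δx = 2·2 + ½·-6·2² = -8 m; v ends -10 m/s.
5–9 s: v starts -10 m/s; Δx = -10·4 + ½·6·4² = 8 m; v ends 14 m/s.
x(9) = 2 + Σ Δx = -1 m.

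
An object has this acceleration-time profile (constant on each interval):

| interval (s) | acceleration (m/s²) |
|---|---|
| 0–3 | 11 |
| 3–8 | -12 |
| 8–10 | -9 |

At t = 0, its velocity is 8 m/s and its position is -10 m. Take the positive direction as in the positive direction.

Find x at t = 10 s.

62.5 m

On each constant-a segment, Δv = aΔt and Δx = v₀Δt + ½aΔt²; chain segment to segment.
0–3 s: v starts 8 m/s; Δx = 8·3 + ½·11·3² = 73.5 m; v ends 41 m/s.
3–8 s: v starts 41 m/s; Δx = 41·5 + ½·-12·5² = 55 m; v ends -19 m/s.
8–10 s: v starts -19 m/s; Δx = -19·2 + ½·-9·2² = -56 m; v ends -37 m/s.
x(10) = -10 + Σ Δx = 62.5 m.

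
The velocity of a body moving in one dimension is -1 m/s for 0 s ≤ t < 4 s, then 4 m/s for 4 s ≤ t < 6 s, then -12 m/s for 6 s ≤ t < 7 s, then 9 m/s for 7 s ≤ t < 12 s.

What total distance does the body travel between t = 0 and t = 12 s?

69 m

Distance (not displacement) is the total path length: add the absolute areas under v-t.
0–4 s: |-1| × 4 = 4 m
4–6 s: |4| × 2 = 8 m
6–7 s: |-12| × 1 = 12 m
7–12 s: |9| × 5 = 45 m
Total distance = 69 m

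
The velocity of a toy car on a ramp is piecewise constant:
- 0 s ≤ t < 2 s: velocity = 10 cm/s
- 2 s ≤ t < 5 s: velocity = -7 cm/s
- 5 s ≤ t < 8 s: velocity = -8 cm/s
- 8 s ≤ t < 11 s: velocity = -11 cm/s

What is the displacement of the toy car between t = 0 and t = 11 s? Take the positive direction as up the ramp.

-58 cm

Net displacement equals the area under the velocity-time graph (areas below the axis count negative).
0–2 s: 10 × 2 = 20 cm
2–5 s: -7 × 3 = -21 cm
5–8 s: -8 × 3 = -24 cm
8–11 s: -11 × 3 = -33 cm
Net displacement = -58 cm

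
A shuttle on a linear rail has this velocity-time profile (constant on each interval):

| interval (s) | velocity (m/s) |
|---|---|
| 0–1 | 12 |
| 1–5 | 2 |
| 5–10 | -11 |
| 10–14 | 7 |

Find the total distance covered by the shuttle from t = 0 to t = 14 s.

Distance (not displacement) is the total path length: add the absolute areas under v-t.
0–1 s: |12| × 1 = 12 m
1–5 s: |2| × 4 = 8 m
5–10 s: |-11| × 5 = 55 m
10–14 s: |7| × 4 = 28 m
Total distance = 103 m

103 m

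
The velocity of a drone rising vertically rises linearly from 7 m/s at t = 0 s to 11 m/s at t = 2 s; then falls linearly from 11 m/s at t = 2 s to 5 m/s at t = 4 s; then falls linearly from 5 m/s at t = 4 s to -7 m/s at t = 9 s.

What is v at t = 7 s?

On 4–9 s the graph is linear from 5 to -7 m/s: v(7) = 5 + (-7 − 5)·(7 − 4)/(9 − 4) = -2.2 m/s.

-2.2 m/s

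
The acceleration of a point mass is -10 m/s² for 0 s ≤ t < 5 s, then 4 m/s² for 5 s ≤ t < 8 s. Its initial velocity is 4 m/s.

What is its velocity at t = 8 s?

Δv equals the area under the a-t graph; then v = v₀ + Δv.
0–5 s: -10 × 5 = -50 m/s
5–8 s: 4 × 3 = 12 m/s
Δv = -38 m/s, so v(8) = 4 + (-38) = -34 m/s.

-34 m/s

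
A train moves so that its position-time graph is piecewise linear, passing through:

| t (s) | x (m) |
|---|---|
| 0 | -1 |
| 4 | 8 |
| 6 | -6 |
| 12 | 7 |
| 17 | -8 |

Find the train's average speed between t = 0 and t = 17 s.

3 m/s

Average speed = (total path length)/(elapsed time); on a piecewise-linear x-t graph the path length is Σ|Δx|.
0–4 s: |Δx| = |8 − -1| = 9 m
4–6 s: |Δx| = |-6 − 8| = 14 m
6–12 s: |Δx| = |7 − -6| = 13 m
12–17 s: |Δx| = |-8 − 7| = 15 m
Total path = 51 m; average speed = 51/17 = 3 m/s.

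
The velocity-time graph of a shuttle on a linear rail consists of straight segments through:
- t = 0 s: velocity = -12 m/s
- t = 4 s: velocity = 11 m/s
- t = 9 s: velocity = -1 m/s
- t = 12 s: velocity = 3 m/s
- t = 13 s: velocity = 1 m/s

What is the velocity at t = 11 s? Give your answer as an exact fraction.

On 9–12 s the graph is linear from -1 to 3 m/s: v(11) = -1 + (3 − -1)·(11 − 9)/(12 − 9) = 5/3 m/s.

5/3 m/s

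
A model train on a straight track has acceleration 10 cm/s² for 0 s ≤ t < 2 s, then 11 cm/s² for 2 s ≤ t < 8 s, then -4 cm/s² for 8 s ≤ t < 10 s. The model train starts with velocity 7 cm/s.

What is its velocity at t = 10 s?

85 cm/s

Δv equals the area under the a-t graph; then v = v₀ + Δv.
0–2 s: 10 × 2 = 20 cm/s
2–8 s: 11 × 6 = 66 cm/s
8–10 s: -4 × 2 = -8 cm/s
Δv = 78 cm/s, so v(10) = 7 + (78) = 85 cm/s.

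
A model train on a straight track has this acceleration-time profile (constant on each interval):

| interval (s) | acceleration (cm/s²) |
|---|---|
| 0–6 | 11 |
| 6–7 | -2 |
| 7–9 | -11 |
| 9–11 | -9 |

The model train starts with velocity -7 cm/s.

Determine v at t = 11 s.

17 cm/s

Δv equals the area under the a-t graph; then v = v₀ + Δv.
0–6 s: 11 × 6 = 66 cm/s
6–7 s: -2 × 1 = -2 cm/s
7–9 s: -11 × 2 = -22 cm/s
9–11 s: -9 × 2 = -18 cm/s
Δv = 24 cm/s, so v(11) = -7 + (24) = 17 cm/s.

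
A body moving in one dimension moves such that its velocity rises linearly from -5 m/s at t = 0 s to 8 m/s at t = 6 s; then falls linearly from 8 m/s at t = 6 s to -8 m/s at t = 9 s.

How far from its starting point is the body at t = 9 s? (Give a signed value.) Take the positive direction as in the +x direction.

9 m

Displacement is the signed area under the v-t curve.
0–6 s: ½(-5 + 8)(6) = 9 m
6–9 s: ½(8 + -8)(3) = 0 m
Net displacement = 9 m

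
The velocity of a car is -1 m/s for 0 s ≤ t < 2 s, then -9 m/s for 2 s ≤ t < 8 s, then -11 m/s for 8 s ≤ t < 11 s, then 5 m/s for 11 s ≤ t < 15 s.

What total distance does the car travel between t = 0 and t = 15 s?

109 m

Total distance travelled is ∫|v| dt — sum the magnitudes of each area piece.
0–2 s: |-1| × 2 = 2 m
2–8 s: |-9| × 6 = 54 m
8–11 s: |-11| × 3 = 33 m
11–15 s: |5| × 4 = 20 m
Total distance = 109 m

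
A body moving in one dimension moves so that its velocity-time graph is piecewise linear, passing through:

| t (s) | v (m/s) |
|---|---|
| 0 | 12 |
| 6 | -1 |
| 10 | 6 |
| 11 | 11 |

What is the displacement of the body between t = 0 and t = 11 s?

Displacement is the signed area under the v-t curve.
0–6 s: ½(12 + -1)(6) = 33 m
6–10 s: ½(-1 + 6)(4) = 10 m
10–11 s: ½(6 + 11)(1) = 8.5 m
Net displacement = 51.5 m

51.5 m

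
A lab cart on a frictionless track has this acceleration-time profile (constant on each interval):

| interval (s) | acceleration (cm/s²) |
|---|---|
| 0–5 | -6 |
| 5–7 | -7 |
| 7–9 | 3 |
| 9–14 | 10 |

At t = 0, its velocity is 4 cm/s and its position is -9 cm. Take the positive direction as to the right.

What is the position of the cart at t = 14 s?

-249 cm

On each constant-a segment, Δv = aΔt and Δx = v₀Δt + ½aΔt²; chain segment to segment.
0–5 s: v starts 4 cm/s; Δx = 4·5 + ½·-6·5² = -55 cm; v ends -26 cm/s.
5–7 s: v starts -26 cm/s; Δx = -26·2 + ½·-7·2² = -66 cm; v ends -40 cm/s.
7–9 s: v starts -40 cm/s; Δx = -40·2 + ½·3·2² = -74 cm; v ends -34 cm/s.
9–14 s: v starts -34 cm/s; Δx = -34·5 + ½·10·5² = -45 cm; v ends 16 cm/s.
x(14) = -9 + Σ Δx = -249 cm.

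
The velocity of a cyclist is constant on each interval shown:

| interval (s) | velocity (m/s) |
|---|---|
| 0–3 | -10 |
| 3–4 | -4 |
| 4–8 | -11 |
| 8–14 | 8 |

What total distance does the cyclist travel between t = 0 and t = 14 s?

126 m

Distance (not displacement) is the total path length: add the absolute areas under v-t.
0–3 s: |-10| × 3 = 30 m
3–4 s: |-4| × 1 = 4 m
4–8 s: |-11| × 4 = 44 m
8–14 s: |8| × 6 = 48 m
Total distance = 126 m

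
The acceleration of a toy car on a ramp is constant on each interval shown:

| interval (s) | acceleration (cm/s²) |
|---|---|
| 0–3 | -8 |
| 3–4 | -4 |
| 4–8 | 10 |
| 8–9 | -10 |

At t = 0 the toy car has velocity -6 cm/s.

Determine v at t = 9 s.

-4 cm/s

Δv equals the area under the a-t graph; then v = v₀ + Δv.
0–3 s: -8 × 3 = -24 cm/s
3–4 s: -4 × 1 = -4 cm/s
4–8 s: 10 × 4 = 40 cm/s
8–9 s: -10 × 1 = -10 cm/s
Δv = 2 cm/s, so v(9) = -6 + (2) = -4 cm/s.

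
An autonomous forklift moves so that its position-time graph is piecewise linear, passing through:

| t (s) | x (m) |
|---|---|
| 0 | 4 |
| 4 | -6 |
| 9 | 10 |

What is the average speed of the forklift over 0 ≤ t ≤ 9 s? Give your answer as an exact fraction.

26/9 m/s

Average speed = (total path length)/(elapsed time); on a piecewise-linear x-t graph the path length is Σ|Δx|.
0–4 s: |Δx| = |-6 − 4| = 10 m
4–9 s: |Δx| = |10 − -6| = 16 m
Total path = 26 m; average speed = 26/9 = 26/9 m/s.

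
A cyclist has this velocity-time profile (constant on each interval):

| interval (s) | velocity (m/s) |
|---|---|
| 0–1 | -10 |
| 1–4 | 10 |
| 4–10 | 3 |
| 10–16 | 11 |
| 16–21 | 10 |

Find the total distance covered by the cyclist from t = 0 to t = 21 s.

Distance (not displacement) is the total path length: add the absolute areas under v-t.
0–1 s: |-10| × 1 = 10 m
1–4 s: |10| × 3 = 30 m
4–10 s: |3| × 6 = 18 m
10–16 s: |11| × 6 = 66 m
16–21 s: |10| × 5 = 50 m
Total distance = 174 m

174 m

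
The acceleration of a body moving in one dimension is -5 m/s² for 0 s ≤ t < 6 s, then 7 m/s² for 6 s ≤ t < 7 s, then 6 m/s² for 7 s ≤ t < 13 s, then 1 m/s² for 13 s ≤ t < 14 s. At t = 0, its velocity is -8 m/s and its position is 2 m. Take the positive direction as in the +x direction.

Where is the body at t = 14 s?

-243 m

On each constant-a segment, Δv = aΔt and Δx = v₀Δt + ½aΔt²; chain segment to segment.
0–6 s: v starts -8 m/s; Δx = -8·6 + ½·-5·6² = -138 m; v ends -38 m/s.
6–7 s: v starts -38 m/s; Δx = -38·1 + ½·7·1² = -34.5 m; v ends -31 m/s.
7–13 s: v starts -31 m/s; Δx = -31·6 + ½·6·6² = -78 m; v ends 5 m/s.
13–14 s: v starts 5 m/s; Δx = 5·1 + ½·1·1² = 5.5 m; v ends 6 m/s.
x(14) = 2 + Σ Δx = -243 m.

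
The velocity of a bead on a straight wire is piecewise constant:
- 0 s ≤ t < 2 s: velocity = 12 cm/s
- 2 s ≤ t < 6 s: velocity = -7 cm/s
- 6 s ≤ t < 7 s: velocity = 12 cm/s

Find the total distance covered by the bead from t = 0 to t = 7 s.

Total distance travelled is ∫|v| dt — sum the magnitudes of each area piece.
0–2 s: |12| × 2 = 24 cm
2–6 s: |-7| × 4 = 28 cm
6–7 s: |12| × 1 = 12 cm
Total distance = 64 cm

64 cm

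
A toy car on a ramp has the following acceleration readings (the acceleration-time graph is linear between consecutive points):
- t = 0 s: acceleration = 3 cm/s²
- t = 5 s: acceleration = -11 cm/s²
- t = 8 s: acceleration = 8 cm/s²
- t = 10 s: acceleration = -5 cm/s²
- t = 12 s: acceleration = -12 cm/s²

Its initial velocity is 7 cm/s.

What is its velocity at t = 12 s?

Δv equals the area under the a-t graph; then v = v₀ + Δv.
0–5 s: ½(3 + -11)(5) = -20 cm/s
5–8 s: ½(-11 + 8)(3) = -4.5 cm/s
8–10 s: ½(8 + -5)(2) = 3 cm/s
10–12 s: ½(-5 + -12)(2) = -17 cm/s
Δv = -38.5 cm/s, so v(12) = 7 + (-38.5) = -31.5 cm/s.

-31.5 cm/s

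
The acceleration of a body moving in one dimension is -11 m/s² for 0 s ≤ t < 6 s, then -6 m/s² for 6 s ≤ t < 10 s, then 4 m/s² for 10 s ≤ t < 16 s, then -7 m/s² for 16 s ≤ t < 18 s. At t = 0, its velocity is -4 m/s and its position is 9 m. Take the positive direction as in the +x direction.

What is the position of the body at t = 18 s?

-1187 m

On each constant-a segment, Δv = aΔt and Δx = v₀Δt + ½aΔt²; chain segment to segment.
0–6 s: v starts -4 m/s; Δx = -4·6 + ½·-11·6² = -222 m; v ends -70 m/s.
6–10 s: v starts -70 m/s; Δx = -70·4 + ½·-6·4² = -328 m; v ends -94 m/s.
10–16 s: v starts -94 m/s; Δx = -94·6 + ½·4·6² = -492 m; v ends -70 m/s.
16–18 s: v starts -70 m/s; Δx = -70·2 + ½·-7·2² = -154 m; v ends -84 m/s.
x(18) = 9 + Σ Δx = -1187 m.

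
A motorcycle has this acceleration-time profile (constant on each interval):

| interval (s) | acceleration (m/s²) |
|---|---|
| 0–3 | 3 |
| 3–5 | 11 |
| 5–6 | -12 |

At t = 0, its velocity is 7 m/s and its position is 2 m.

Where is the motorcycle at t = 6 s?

On each constant-a segment, Δv = aΔt and Δx = v₀Δt + ½aΔt²; chain segment to segment.
0–3 s: v starts 7 m/s; Δx = 7·3 + ½·3·3² = 34.5 m; v ends 16 m/s.
3–5 s: v starts 16 m/s; Δx = 16·2 + ½·11·2² = 54 m; v ends 38 m/s.
5–6 s: v starts 38 m/s; Δx = 38·1 + ½·-12·1² = 32 m; v ends 26 m/s.
x(6) = 2 + Σ Δx = 122.5 m.

122.5 m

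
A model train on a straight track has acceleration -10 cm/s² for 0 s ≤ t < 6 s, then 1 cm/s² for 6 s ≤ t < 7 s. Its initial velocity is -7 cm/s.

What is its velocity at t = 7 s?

-66 cm/s

Δv equals the area under the a-t graph; then v = v₀ + Δv.
0–6 s: -10 × 6 = -60 cm/s
6–7 s: 1 × 1 = 1 cm/s
Δv = -59 cm/s, so v(7) = -7 + (-59) = -66 cm/s.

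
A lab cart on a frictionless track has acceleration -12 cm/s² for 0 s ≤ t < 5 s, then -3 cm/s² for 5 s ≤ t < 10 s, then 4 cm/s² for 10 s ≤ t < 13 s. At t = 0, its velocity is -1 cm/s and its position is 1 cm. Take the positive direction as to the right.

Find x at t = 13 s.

-706.5 cm

On each constant-a segment, Δv = aΔt and Δx = v₀Δt + ½aΔt²; chain segment to segment.
0–5 s: v starts -1 cm/s; Δx = -1·5 + ½·-12·5² = -155 cm; v ends -61 cm/s.
5–10 s: v starts -61 cm/s; Δx = -61·5 + ½·-3·5² = -342.5 cm; v ends -76 cm/s.
10–13 s: v starts -76 cm/s; Δx = -76·3 + ½·4·3² = -210 cm; v ends -64 cm/s.
x(13) = 1 + Σ Δx = -706.5 cm.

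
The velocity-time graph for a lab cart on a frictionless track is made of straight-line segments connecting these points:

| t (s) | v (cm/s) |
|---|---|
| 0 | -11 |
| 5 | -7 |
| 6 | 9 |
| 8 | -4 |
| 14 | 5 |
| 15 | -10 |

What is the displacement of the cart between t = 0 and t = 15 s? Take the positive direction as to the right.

-38.5 cm

Displacement is the signed area under the v-t curve.
0–5 s: ½(-11 + -7)(5) = -45 cm
5–6 s: ½(-7 + 9)(1) = 1 cm
6–8 s: ½(9 + -4)(2) = 5 cm
8–14 s: ½(-4 + 5)(6) = 3 cm
14–15 s: ½(5 + -10)(1) = -2.5 cm
Net displacement = -38.5 cm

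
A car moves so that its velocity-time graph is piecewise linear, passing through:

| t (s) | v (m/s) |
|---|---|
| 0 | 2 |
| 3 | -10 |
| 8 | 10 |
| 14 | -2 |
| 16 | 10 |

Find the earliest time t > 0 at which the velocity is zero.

t = 0.5 s

v changes sign on 0–3 s (from 2 to -10); the graph is linear there, so v = 0 at t = 0 + (-2)·(3 − 0)/(-10 − 2) = 0.5 s.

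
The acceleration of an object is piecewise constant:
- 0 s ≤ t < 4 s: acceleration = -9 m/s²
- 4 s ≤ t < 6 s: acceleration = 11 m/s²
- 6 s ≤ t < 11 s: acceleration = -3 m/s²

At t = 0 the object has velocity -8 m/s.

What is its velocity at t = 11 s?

-37 m/s

Δv equals the area under the a-t graph; then v = v₀ + Δv.
0–4 s: -9 × 4 = -36 m/s
4–6 s: 11 × 2 = 22 m/s
6–11 s: -3 × 5 = -15 m/s
Δv = -29 m/s, so v(11) = -8 + (-29) = -37 m/s.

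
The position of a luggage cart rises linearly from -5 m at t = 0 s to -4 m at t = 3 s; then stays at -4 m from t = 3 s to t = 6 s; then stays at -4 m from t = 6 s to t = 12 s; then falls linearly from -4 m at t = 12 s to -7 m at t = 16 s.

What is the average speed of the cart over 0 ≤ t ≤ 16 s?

Average speed = (total path length)/(elapsed time); on a piecewise-linear x-t graph the path length is Σ|Δx|.
0–3 s: |Δx| = |-4 − -5| = 1 m
3–6 s: |Δx| = |-4 − -4| = 0 m
6–12 s: |Δx| = |-4 − -4| = 0 m
12–16 s: |Δx| = |-7 − -4| = 3 m
Total path = 4 m; average speed = 4/16 = 0.25 m/s.

0.25 m/s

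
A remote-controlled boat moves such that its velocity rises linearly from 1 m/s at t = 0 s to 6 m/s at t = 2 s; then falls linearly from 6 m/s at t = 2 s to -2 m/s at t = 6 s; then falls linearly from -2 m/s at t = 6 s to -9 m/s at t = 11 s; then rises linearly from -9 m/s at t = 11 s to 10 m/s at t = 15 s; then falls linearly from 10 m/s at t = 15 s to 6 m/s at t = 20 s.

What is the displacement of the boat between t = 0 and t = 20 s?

29.5 m

Net displacement equals the area under the velocity-time graph (areas below the axis count negative).
0–2 s: ½(1 + 6)(2) = 7 m
2–6 s: ½(6 + -2)(4) = 8 m
6–11 s: ½(-2 + -9)(5) = -27.5 m
11–15 s: ½(-9 + 10)(4) = 2 m
15–20 s: ½(10 + 6)(5) = 40 m
Net displacement = 29.5 m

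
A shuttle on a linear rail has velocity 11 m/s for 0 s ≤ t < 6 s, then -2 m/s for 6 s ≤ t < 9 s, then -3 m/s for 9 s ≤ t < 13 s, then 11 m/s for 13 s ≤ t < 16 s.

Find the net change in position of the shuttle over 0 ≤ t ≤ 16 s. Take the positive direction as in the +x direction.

81 m

Net displacement equals the area under the velocity-time graph (areas below the axis count negative).
0–6 s: 11 × 6 = 66 m
6–9 s: -2 × 3 = -6 m
9–13 s: -3 × 4 = -12 m
13–16 s: 11 × 3 = 33 m
Net displacement = 81 m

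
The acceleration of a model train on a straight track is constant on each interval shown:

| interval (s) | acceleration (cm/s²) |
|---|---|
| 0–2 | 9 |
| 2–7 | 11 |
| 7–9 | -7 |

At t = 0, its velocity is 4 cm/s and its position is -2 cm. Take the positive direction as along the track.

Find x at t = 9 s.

411.5 cm

On each constant-a segment, Δv = aΔt and Δx = v₀Δt + ½aΔt²; chain segment to segment.
0–2 s: v starts 4 cm/s; Δx = 4·2 + ½·9·2² = 26 cm; v ends 22 cm/s.
2–7 s: v starts 22 cm/s; Δx = 22·5 + ½·11·5² = 247.5 cm; v ends 77 cm/s.
7–9 s: v starts 77 cm/s; Δx = 77·2 + ½·-7·2² = 140 cm; v ends 63 cm/s.
x(9) = -2 + Σ Δx = 411.5 cm.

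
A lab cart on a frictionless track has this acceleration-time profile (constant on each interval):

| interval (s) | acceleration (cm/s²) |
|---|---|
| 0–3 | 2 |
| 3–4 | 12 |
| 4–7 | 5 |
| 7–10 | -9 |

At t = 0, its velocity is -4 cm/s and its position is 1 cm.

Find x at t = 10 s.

117 cm

On each constant-a segment, Δv = aΔt and Δx = v₀Δt + ½aΔt²; chain segment to segment.
0–3 s: v starts -4 cm/s; Δx = -4·3 + ½·2·3² = -3 cm; v ends 2 cm/s.
3–4 s: v starts 2 cm/s; Δx = 2·1 + ½·12·1² = 8 cm; v ends 14 cm/s.
4–7 s: v starts 14 cm/s; Δx = 14·3 + ½·5·3² = 64.5 cm; v ends 29 cm/s.
7–10 s: v starts 29 cm/s; Δx = 29·3 + ½·-9·3² = 46.5 cm; v ends 2 cm/s.
x(10) = 1 + Σ Δx = 117 cm.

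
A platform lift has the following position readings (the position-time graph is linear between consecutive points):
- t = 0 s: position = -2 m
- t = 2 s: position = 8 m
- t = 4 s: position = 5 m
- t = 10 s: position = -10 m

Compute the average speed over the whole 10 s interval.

Average speed = (total path length)/(elapsed time); on a piecewise-linear x-t graph the path length is Σ|Δx|.
0–2 s: |Δx| = |8 − -2| = 10 m
2–4 s: |Δx| = |5 − 8| = 3 m
4–10 s: |Δx| = |-10 − 5| = 15 m
Total path = 28 m; average speed = 28/10 = 2.8 m/s.

2.8 m/s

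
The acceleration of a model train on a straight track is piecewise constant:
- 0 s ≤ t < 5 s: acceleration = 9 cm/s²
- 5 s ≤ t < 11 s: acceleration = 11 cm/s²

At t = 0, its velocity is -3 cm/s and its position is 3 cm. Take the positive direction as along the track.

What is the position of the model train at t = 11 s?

On each constant-a segment, Δv = aΔt and Δx = v₀Δt + ½aΔt²; chain segment to segment.
0–5 s: v starts -3 cm/s; Δx = -3·5 + ½·9·5² = 97.5 cm; v ends 42 cm/s.
5–11 s: v starts 42 cm/s; Δx = 42·6 + ½·11·6² = 450 cm; v ends 108 cm/s.
x(11) = 3 + Σ Δx = 550.5 cm.

550.5 cm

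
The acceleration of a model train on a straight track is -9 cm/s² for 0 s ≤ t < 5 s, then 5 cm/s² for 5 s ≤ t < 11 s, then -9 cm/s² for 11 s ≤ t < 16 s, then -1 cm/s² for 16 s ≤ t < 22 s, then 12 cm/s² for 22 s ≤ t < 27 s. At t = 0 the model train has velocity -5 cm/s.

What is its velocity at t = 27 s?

Δv equals the area under the a-t graph; then v = v₀ + Δv.
0–5 s: -9 × 5 = -45 cm/s
5–11 s: 5 × 6 = 30 cm/s
11–16 s: -9 × 5 = -45 cm/s
16–22 s: -1 × 6 = -6 cm/s
22–27 s: 12 × 5 = 60 cm/s
Δv = -6 cm/s, so v(27) = -5 + (-6) = -11 cm/s.

-11 cm/s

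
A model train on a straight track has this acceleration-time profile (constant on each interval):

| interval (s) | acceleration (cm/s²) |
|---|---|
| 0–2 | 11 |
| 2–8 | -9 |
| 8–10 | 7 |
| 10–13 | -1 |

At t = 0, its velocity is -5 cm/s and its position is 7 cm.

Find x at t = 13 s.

On each constant-a segment, Δv = aΔt and Δx = v₀Δt + ½aΔt²; chain segment to segment.
0–2 s: v starts -5 cm/s; Δx = -5·2 + ½·11·2² = 12 cm; v ends 17 cm/s.
2–8 s: v starts 17 cm/s; Δx = 17·6 + ½·-9·6² = -60 cm; v ends -37 cm/s.
8–10 s: v starts -37 cm/s; Δx = -37·2 + ½·7·2² = -60 cm; v ends -23 cm/s.
10–13 s: v starts -23 cm/s; Δx = -23·3 + ½·-1·3² = -73.5 cm; v ends -26 cm/s.
x(13) = 7 + Σ Δx = -174.5 cm.

-174.5 cm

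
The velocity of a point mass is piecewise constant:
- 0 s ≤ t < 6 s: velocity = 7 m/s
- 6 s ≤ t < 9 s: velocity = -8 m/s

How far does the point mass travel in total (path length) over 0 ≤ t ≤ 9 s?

Total distance travelled is ∫|v| dt — sum the magnitudes of each area piece.
0–6 s: |7| × 6 = 42 m
6–9 s: |-8| × 3 = 24 m
Total distance = 66 m

66 m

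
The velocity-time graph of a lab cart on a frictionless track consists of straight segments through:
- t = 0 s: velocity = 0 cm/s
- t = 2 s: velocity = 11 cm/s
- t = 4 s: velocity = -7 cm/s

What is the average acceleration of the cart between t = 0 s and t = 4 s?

Average acceleration = Δv/Δt = (-7 − 0)/(4 − 0) = -1.75 cm/s².

-1.75 cm/s²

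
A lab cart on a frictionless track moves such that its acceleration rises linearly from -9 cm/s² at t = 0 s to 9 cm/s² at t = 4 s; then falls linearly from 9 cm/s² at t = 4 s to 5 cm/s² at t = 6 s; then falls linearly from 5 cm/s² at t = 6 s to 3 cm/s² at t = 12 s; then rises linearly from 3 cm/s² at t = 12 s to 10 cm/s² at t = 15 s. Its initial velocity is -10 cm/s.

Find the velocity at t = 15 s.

47.5 cm/s

Δv equals the area under the a-t graph; then v = v₀ + Δv.
0–4 s: ½(-9 + 9)(4) = 0 cm/s
4–6 s: ½(9 + 5)(2) = 14 cm/s
6–12 s: ½(5 + 3)(6) = 24 cm/s
12–15 s: ½(3 + 10)(3) = 19.5 cm/s
Δv = 57.5 cm/s, so v(15) = -10 + (57.5) = 47.5 cm/s.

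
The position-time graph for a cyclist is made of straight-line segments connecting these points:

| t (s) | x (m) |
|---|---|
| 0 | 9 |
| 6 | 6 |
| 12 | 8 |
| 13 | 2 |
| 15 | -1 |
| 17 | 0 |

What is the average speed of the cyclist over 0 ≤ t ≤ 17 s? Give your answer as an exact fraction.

Average speed = (total path length)/(elapsed time); on a piecewise-linear x-t graph the path length is Σ|Δx|.
0–6 s: |Δx| = |6 − 9| = 3 m
6–12 s: |Δx| = |8 − 6| = 2 m
12–13 s: |Δx| = |2 − 8| = 6 m
13–15 s: |Δx| = |-1 − 2| = 3 m
15–17 s: |Δx| = |0 − -1| = 1 m
Total path = 15 m; average speed = 15/17 = 15/17 m/s.

15/17 m/s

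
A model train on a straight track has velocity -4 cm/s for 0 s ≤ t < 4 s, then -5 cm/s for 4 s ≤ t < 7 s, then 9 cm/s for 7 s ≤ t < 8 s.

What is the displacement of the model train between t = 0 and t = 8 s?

-22 cm

Net displacement equals the area under the velocity-time graph (areas below the axis count negative).
0–4 s: -4 × 4 = -16 cm
4–7 s: -5 × 3 = -15 cm
7–8 s: 9 × 1 = 9 cm
Net displacement = -22 cm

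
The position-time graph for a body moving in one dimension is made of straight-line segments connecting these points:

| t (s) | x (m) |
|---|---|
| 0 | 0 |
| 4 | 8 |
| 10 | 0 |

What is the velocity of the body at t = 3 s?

Velocity is the slope of the x-t graph on 0–4 s: (8 − 0)/(4 − 0) = 2 m/s.

2 m/s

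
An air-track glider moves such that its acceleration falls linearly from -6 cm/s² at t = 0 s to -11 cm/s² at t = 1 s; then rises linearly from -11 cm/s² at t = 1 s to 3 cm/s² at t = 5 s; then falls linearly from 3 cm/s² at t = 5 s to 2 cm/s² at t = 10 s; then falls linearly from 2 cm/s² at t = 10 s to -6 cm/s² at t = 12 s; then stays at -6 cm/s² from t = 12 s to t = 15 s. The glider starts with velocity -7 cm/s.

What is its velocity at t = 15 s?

Δv equals the area under the a-t graph; then v = v₀ + Δv.
0–1 s: ½(-6 + -11)(1) = -8.5 cm/s
1–5 s: ½(-11 + 3)(4) = -16 cm/s
5–10 s: ½(3 + 2)(5) = 12.5 cm/s
10–12 s: ½(2 + -6)(2) = -4 cm/s
12–15 s: -6 × 3 = -18 cm/s
Δv = -34 cm/s, so v(15) = -7 + (-34) = -41 cm/s.

-41 cm/s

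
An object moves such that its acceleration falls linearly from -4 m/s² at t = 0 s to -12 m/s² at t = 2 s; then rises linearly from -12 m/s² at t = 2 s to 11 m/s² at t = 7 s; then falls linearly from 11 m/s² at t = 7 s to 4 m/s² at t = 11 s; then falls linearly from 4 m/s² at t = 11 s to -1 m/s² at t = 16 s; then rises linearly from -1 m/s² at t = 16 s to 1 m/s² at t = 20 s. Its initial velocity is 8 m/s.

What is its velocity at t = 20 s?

Δv equals the area under the a-t graph; then v = v₀ + Δv.
0–2 s: ½(-4 + -12)(2) = -16 m/s
2–7 s: ½(-12 + 11)(5) = -2.5 m/s
7–11 s: ½(11 + 4)(4) = 30 m/s
11–16 s: ½(4 + -1)(5) = 7.5 m/s
16–20 s: ½(-1 + 1)(4) = 0 m/s
Δv = 19 m/s, so v(20) = 8 + (19) = 27 m/s.

27 m/s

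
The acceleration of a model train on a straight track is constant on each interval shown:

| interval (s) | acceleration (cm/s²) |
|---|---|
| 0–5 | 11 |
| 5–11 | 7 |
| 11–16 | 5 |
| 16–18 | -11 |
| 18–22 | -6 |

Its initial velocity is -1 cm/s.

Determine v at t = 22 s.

75 cm/s

Δv equals the area under the a-t graph; then v = v₀ + Δv.
0–5 s: 11 × 5 = 55 cm/s
5–11 s: 7 × 6 = 42 cm/s
11–16 s: 5 × 5 = 25 cm/s
16–18 s: -11 × 2 = -22 cm/s
18–22 s: -6 × 4 = -24 cm/s
Δv = 76 cm/s, so v(22) = -1 + (76) = 75 cm/s.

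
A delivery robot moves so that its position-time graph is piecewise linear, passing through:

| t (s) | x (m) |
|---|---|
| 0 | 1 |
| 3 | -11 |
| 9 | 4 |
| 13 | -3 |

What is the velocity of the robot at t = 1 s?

Velocity is the slope of the x-t graph on 0–3 s: (-11 − 1)/(3 − 0) = -4 m/s.

-4 m/s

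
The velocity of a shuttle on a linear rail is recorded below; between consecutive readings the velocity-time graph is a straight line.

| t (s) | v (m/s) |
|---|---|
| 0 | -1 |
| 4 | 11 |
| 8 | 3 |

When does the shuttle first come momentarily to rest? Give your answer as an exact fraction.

v changes sign on 0–4 s (from -1 to 11); the graph is linear there, so v = 0 at t = 0 + (1)·(4 − 0)/(11 − -1) = 1/3 s.

t = 1/3 s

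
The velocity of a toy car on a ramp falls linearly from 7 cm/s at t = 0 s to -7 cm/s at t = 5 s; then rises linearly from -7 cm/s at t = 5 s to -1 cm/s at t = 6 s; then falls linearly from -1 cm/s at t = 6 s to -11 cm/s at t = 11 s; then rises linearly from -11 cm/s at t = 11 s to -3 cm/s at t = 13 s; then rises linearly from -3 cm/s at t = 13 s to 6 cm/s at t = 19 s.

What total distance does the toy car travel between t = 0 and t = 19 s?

Total distance travelled is ∫|v| dt — sum the magnitudes of each area piece.
0–5 s: v = 0 at t = 2.5 s; triangle areas 8.75 + 8.75 = 17.5 cm
5–6 s: |½(-7 + -1)(1)| = 4 cm
6–11 s: |½(-1 + -11)(5)| = 30 cm
11–13 s: |½(-11 + -3)(2)| = 14 cm
13–19 s: v = 0 at t = 15 s; triangle areas 3 + 12 = 15 cm
Total distance = 80.5 cm

80.5 cm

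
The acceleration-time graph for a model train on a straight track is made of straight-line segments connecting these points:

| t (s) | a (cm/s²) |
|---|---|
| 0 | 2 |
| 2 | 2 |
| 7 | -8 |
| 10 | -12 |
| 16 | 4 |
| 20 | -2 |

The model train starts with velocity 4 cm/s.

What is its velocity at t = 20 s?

-57 cm/s

Δv equals the area under the a-t graph; then v = v₀ + Δv.
0–2 s: 2 × 2 = 4 cm/s
2–7 s: ½(2 + -8)(5) = -15 cm/s
7–10 s: ½(-8 + -12)(3) = -30 cm/s
10–16 s: ½(-12 + 4)(6) = -24 cm/s
16–20 s: ½(4 + -2)(4) = 4 cm/s
Δv = -61 cm/s, so v(20) = 4 + (-61) = -57 cm/s.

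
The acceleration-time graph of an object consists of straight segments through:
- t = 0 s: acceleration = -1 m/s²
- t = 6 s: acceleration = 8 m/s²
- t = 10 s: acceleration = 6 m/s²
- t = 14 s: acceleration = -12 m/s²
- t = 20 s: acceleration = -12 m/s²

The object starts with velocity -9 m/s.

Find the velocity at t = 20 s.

Δv equals the area under the a-t graph; then v = v₀ + Δv.
0–6 s: ½(-1 + 8)(6) = 21 m/s
6–10 s: ½(8 + 6)(4) = 28 m/s
10–14 s: ½(6 + -12)(4) = -12 m/s
14–20 s: -12 × 6 = -72 m/s
Δv = -35 m/s, so v(20) = -9 + (-35) = -44 m/s.

-44 m/s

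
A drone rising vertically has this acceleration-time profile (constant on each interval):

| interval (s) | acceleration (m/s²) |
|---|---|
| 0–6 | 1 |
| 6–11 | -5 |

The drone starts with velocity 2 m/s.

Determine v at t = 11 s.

-17 m/s

Δv equals the area under the a-t graph; then v = v₀ + Δv.
0–6 s: 1 × 6 = 6 m/s
6–11 s: -5 × 5 = -25 m/s
Δv = -19 m/s, so v(11) = 2 + (-19) = -17 m/s.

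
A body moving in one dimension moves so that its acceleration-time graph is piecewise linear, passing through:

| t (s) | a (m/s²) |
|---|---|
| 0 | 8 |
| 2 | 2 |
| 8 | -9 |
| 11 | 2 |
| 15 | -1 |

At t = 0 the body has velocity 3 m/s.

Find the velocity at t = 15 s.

Δv equals the area under the a-t graph; then v = v₀ + Δv.
0–2 s: ½(8 + 2)(2) = 10 m/s
2–8 s: ½(2 + -9)(6) = -21 m/s
8–11 s: ½(-9 + 2)(3) = -10.5 m/s
11–15 s: ½(2 + -1)(4) = 2 m/s
Δv = -19.5 m/s, so v(15) = 3 + (-19.5) = -16.5 m/s.

-16.5 m/s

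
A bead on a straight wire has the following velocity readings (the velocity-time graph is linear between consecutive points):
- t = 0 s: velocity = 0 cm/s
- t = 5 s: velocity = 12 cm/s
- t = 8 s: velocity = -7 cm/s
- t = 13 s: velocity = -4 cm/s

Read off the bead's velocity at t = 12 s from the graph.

-4.6 cm/s

On 8–13 s the graph is linear from -7 to -4 cm/s: v(12) = -7 + (-4 − -7)·(12 − 8)/(13 − 8) = -4.6 cm/s.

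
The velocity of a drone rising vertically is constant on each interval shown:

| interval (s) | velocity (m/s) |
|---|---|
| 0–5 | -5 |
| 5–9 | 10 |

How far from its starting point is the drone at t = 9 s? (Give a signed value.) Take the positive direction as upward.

15 m

Displacement is the signed area under the v-t curve.
0–5 s: -5 × 5 = -25 m
5–9 s: 10 × 4 = 40 m
Net displacement = 15 m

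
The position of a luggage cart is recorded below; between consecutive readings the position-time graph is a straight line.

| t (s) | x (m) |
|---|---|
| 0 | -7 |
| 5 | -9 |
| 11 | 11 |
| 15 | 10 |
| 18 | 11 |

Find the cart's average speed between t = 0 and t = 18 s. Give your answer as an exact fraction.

Average speed = (total path length)/(elapsed time); on a piecewise-linear x-t graph the path length is Σ|Δx|.
0–5 s: |Δx| = |-9 − -7| = 2 m
5–11 s: |Δx| = |11 − -9| = 20 m
11–15 s: |Δx| = |10 − 11| = 1 m
15–18 s: |Δx| = |11 − 10| = 1 m
Total path = 24 m; average speed = 24/18 = 4/3 m/s.

4/3 m/s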